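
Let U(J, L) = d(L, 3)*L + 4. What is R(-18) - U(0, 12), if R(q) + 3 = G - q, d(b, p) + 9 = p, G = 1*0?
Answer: 83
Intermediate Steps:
G = 0
d(b, p) = -9 + p
R(q) = -3 - q (R(q) = -3 + (0 - q) = -3 - q)
U(J, L) = 4 - 6*L (U(J, L) = (-9 + 3)*L + 4 = -6*L + 4 = 4 - 6*L)
R(-18) - U(0, 12) = (-3 - 1*(-18)) - (4 - 6*12) = (-3 + 18) - (4 - 72) = 15 - 1*(-68) = 15 + 68 = 83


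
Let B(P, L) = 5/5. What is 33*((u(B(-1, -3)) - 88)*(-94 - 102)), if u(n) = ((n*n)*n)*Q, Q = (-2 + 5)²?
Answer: 510972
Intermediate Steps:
Q = 9 (Q = 3² = 9)
B(P, L) = 1 (B(P, L) = 5*(⅕) = 1)
u(n) = 9*n³ (u(n) = ((n*n)*n)*9 = (n²*n)*9 = n³*9 = 9*n³)
33*((u(B(-1, -3)) - 88)*(-94 - 102)) = 33*((9*1³ - 88)*(-94 - 102)) = 33*((9*1 - 88)*(-196)) = 33*((9 - 88)*(-196)) = 33*(-79*(-196)) = 33*15484 = 510972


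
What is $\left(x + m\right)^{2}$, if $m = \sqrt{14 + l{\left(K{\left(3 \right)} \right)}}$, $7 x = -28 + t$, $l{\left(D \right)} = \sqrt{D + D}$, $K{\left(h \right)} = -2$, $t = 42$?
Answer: $\left(2 + \sqrt{2} \sqrt{7 + i}\right)^{2} \approx 33.005 + 3.0663 i$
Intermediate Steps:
$l{\left(D \right)} = \sqrt{2} \sqrt{D}$ ($l{\left(D \right)} = \sqrt{2 D} = \sqrt{2} \sqrt{D}$)
$x = 2$ ($x = \frac{-28 + 42}{7} = \frac{1}{7} \cdot 14 = 2$)
$m = \sqrt{14 + 2 i}$ ($m = \sqrt{14 + \sqrt{2} \sqrt{-2}} = \sqrt{14 + \sqrt{2} i \sqrt{2}} = \sqrt{14 + 2 i} \approx 3.7511 + 0.26659 i$)
$\left(x + m\right)^{2} = \left(2 + \sqrt{14 + 2 i}\right)^{2}$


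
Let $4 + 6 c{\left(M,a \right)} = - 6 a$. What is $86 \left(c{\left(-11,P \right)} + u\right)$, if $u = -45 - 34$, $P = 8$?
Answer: $- \frac{22618}{3} \approx -7539.3$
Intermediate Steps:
$c{\left(M,a \right)} = - \frac{2}{3} - a$ ($c{\left(M,a \right)} = - \frac{2}{3} + \frac{\left(-6\right) a}{6} = - \frac{2}{3} - a$)
$u = -79$
$86 \left(c{\left(-11,P \right)} + u\right) = 86 \left(\left(- \frac{2}{3} - 8\right) - 79\right) = 86 \left(- \frac{26}{3} - 79\right) = 86 \left(- \frac{263}{3}\right) = - \frac{22618}{3}$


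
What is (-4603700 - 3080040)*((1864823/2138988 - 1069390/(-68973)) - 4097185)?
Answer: 387046119291064202095445/12294368277 ≈ 3.1482e+13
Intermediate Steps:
(-4603700 - 3080040)*((1864823/2138988 - 1069390/(-68973)) - 4097185) = -7683740*((1864823*(1/2138988) - 1069390*(-1/68973)) - 4097185) = -7683740*((1864823/2138988 + 1069390/68973) - 4097185) = -7683740*(805344938033/49177473108 - 4097185) = -7683740*(-201488399811062947/49177473108) = 387046119291064202095445/12294368277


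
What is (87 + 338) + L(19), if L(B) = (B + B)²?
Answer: 1869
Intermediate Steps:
L(B) = 4*B² (L(B) = (2*B)² = 4*B²)
(87 + 338) + L(19) = (87 + 338) + 4*19² = 425 + 4*361 = 425 + 1444 = 1869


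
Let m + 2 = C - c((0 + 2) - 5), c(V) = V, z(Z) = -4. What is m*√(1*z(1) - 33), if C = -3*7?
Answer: -20*I*√37 ≈ -121.66*I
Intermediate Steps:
C = -21
m = -20 (m = -2 + (-21 - ((0 + 2) - 5)) = -2 + (-21 - (2 - 5)) = -2 + (-21 - 1*(-3)) = -2 + (-21 + 3) = -2 - 18 = -20)
m*√(1*z(1) - 33) = -20*√(1*(-4) - 33) = -20*√(-4 - 33) = -20*I*√37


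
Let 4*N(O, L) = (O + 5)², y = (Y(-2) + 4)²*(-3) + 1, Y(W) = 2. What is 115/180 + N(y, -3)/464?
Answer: 26077/4176 ≈ 6.2445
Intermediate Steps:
y = -107 (y = (2 + 4)²*(-3) + 1 = 6²*(-3) + 1 = 36*(-3) + 1 = -108 + 1 = -107)
N(O, L) = (5 + O)²/4 (N(O, L) = (O + 5)²/4 = (5 + O)²/4)
115/180 + N(y, -3)/464 = 115/180 + ((5 - 107)²/4)/464 = 115*(1/180) + ((¼)*(-102)²)*(1/464) = 23/36 + ((¼)*10404)*(1/464) = 23/36 + 2601*(1/464) = 23/36 + 2601/464 = 26077/4176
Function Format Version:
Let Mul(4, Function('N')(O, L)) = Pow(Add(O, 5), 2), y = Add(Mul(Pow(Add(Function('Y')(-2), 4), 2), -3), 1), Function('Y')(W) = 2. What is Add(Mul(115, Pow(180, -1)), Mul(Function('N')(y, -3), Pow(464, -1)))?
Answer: Rational(26077, 4176) ≈ 6.2445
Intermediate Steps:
y = -107 (y = Add(Mul(Pow(Add(2, 4), 2), -3), 1) = Add(Mul(Pow(6, 2), -3), 1) = Add(Mul(36, -3), 1) = Add(-108, 1) = -107)
Function('N')(O, L) = Mul(Rational(1, 4), Pow(Add(5, O), 2)) (Function('N')(O, L) = Mul(Rational(1, 4), Pow(Add(O, 5), 2)) = Mul(Rational(1, 4), Pow(Add(5, O), 2)))
Add(Mul(115, Pow(180, -1)), Mul(Function('N')(y, -3), Pow(464, -1))) = Add(Mul(115, Pow(180, -1)), Mul(Mul(Rational(1, 4), Pow(Add(5, -107), 2)), Pow(464, -1))) = Add(Mul(115, Rational(1, 180)), Mul(Mul(Rational(1, 4), Pow(-102, 2)), Rational(1, 464))) = Add(Rational(23, 36), Mul(Mul(Rational(1, 4), 10404), Rational(1, 464))) = Add(Rational(23, 36), Mul(2601, Rational(1, 464))) = Add(Rational(23, 36), Rational(2601, 464)) = Rational(26077, 4176)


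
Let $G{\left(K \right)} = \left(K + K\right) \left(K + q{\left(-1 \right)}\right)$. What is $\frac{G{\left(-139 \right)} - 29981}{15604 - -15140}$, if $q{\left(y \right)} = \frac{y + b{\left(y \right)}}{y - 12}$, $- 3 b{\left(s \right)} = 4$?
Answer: $\frac{335833}{1199016} \approx 0.28009$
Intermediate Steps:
$b{\left(s \right)} = - \frac{4}{3}$ ($b{\left(s \right)} = \left(- \frac{1}{3}\right) 4 = - \frac{4}{3}$)
$q{\left(y \right)} = \frac{- \frac{4}{3} + y}{-12 + y}$ ($q{\left(y \right)} = \frac{y - \frac{4}{3}}{y - 12} = \frac{- \frac{4}{3} + y}{-12 + y}$)
$G{\left(K \right)} = 2 K \left(\frac{7}{39} + K\right)$ ($G{\left(K \right)} = \left(K + K\right) \left(K + \frac{- \frac{4}{3} - 1}{-12 - 1}\right) = 2 K \left(K + \frac{1}{-13} \left(- \frac{7}{3}\right)\right) = 2 K \left(K - - \frac{7}{39}\right) = 2 K \left(K + \frac{7}{39}\right) = 2 K \left(\frac{7}{39} + K\right)$)
$\frac{G{\left(-139 \right)} - 29981}{15604 - -15140} = \frac{\frac{2}{39} \left(-139\right) \left(7 + 39 \left(-139\right)\right) - 29981}{15604 - -15140} = \frac{\frac{2}{39} \left(-139\right) \left(7 - 5421\right) - 29981}{15604 + 15140} = \frac{\frac{2}{39} \left(-139\right) \left(-5414\right) - 29981}{30744} = \left(\frac{1505092}{39} - 29981\right) \frac{1}{30744} = \frac{335833}{39} \cdot \frac{1}{30744} = \frac{335833}{1199016}$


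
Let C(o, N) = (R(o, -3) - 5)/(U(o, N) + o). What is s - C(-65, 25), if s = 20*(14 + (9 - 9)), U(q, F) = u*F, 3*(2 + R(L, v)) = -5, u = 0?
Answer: 4198/15 ≈ 279.87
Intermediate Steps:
R(L, v) = -11/3 (R(L, v) = -2 + (1/3)*(-5) = -2 - 5/3 = -11/3)
U(q, F) = 0 (U(q, F) = 0*F = 0)
C(o, N) = -26/(3*o) (C(o, N) = (-11/3 - 5)/(0 + o) = -26/(3*o))
s = 280 (s = 20*(14 + 0) = 20*14 = 280)
s - C(-65, 25) = 280 - (-26)/(3*(-65)) = 280 - (-26)*(-1)/(3*65) = 280 - 1*2/15 = 280 - 2/15 = 4198/15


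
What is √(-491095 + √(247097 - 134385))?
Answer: √(-491095 + 2*√28178) ≈ 700.54*I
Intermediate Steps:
√(-491095 + √(247097 - 134385)) = √(-491095 + √112712) = √(-491095 + 2*√28178)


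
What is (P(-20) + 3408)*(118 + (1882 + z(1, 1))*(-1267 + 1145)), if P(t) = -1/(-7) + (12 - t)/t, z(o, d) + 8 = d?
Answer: -27259564728/35 ≈ -7.7884e+8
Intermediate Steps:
z(o, d) = -8 + d
P(t) = 1/7 + (12 - t)/t (P(t) = -1*(-1/7) + (12 - t)/t = 1/7 + (12 - t)/t)
(P(-20) + 3408)*(118 + (1882 + z(1, 1))*(-1267 + 1145)) = ((-6/7 + 12/(-20)) + 3408)*(118 + (1882 + (-8 + 1))*(-1267 + 1145)) = ((-6/7 + 12*(-1/20)) + 3408)*(118 + (1882 - 7)*(-122)) = ((-6/7 - 3/5) + 3408)*(118 + 1875*(-122)) = (-51/35 + 3408)*(118 - 228750) = (119229/35)*(-228632) = -27259564728/35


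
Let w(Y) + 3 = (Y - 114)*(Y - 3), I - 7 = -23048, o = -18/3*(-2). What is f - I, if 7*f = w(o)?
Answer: 160366/7 ≈ 22909.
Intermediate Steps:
o = 12 (o = -18/3*(-2) = -3*2*(-2) = -6*(-2) = 12)
I = -23041 (I = 7 - 23048 = -23041)
w(Y) = -3 + (-114 + Y)*(-3 + Y) (w(Y) = -3 + (Y - 114)*(Y - 3) = -3 + (-114 + Y)*(-3 + Y))
f = -921/7 (f = (339 + 12² - 117*12)/7 = (339 + 144 - 1404)/7 = (⅐)*(-921) = -921/7 ≈ -131.57)
f - I = -921/7 - 1*(-23041) = -921/7 + 23041 = 160366/7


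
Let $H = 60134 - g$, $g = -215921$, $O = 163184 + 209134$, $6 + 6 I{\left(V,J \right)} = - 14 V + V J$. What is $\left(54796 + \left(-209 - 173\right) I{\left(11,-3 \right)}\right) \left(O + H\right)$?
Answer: $\frac{130485714623}{3} \approx 4.3495 \cdot 10^{10}$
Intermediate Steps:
$I{\left(V,J \right)} = -1 - \frac{7 V}{3} + \frac{J V}{6}$ ($I{\left(V,J \right)} = -1 + \frac{- 14 V + V J}{6} = -1 + \frac{- 14 V + J V}{6} = -1 + \left(- \frac{7 V}{3} + \frac{J V}{6}\right) = -1 - \frac{7 V}{3} + \frac{J V}{6}$)
$O = 372318$
$H = 276055$ ($H = 60134 - -215921 = 60134 + 215921 = 276055$)
$\left(54796 + \left(-209 - 173\right) I{\left(11,-3 \right)}\right) \left(O + H\right) = \left(54796 + \left(-209 - 173\right) \left(-1 - \frac{77}{3} + \frac{1}{6} \left(-3\right) 11\right)\right) \left(372318 + 276055\right) = \left(54796 - 382 \left(-1 - \frac{77}{3} - \frac{11}{2}\right)\right) 648373 = \left(54796 - - \frac{36863}{3}\right) 648373 = \left(54796 + \frac{36863}{3}\right) 648373 = \frac{201251}{3} \cdot 648373 = \frac{130485714623}{3}$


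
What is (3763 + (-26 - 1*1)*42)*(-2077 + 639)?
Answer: -3780502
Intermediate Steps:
(3763 + (-26 - 1*1)*42)*(-2077 + 639) = (3763 + (-26 - 1)*42)*(-1438) = (3763 - 27*42)*(-1438) = (3763 - 1134)*(-1438) = 2629*(-1438) = -3780502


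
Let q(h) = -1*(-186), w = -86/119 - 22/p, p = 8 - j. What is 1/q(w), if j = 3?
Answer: 1/186 ≈ 0.0053763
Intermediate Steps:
p = 5 (p = 8 - 1*3 = 8 - 3 = 5)
w = -3048/595 (w = -86/119 - 22/5 = -3048/595 ≈ -5.1227)
q(h) = 186
1/q(w) = 1/186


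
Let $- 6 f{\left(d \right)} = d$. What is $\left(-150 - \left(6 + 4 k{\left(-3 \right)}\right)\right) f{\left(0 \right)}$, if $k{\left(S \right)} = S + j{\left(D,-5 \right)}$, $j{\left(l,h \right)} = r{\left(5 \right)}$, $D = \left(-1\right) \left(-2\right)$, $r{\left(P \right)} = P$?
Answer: $0$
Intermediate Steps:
$D = 2$
$j{\left(l,h \right)} = 5$
$f{\left(d \right)} = - \frac{d}{6}$
$k{\left(S \right)} = 5 + S$ ($k{\left(S \right)} = S + 5 = 5 + S$)
$\left(-150 - \left(6 + 4 k{\left(-3 \right)}\right)\right) f{\left(0 \right)} = \left(-150 - \left(6 + 4 \left(5 - 3\right)\right)\right) \left(\left(- \frac{1}{6}\right) 0\right) = \left(-150 - 14\right) 0 = \left(-164\right) 0 = 0$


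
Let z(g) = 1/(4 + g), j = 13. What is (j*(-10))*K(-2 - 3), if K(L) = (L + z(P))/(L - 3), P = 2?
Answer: -1885/24 ≈ -78.542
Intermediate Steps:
K(L) = (⅙ + L)/(-3 + L) (K(L) = (L + 1/(4 + 2))/(L - 3) = (L + 1/6)/(-3 + L) = (L + ⅙)/(-3 + L) = (⅙ + L)/(-3 + L))
(j*(-10))*K(-2 - 3) = (13*(-10))*((⅙ + (-2 - 3))/(-3 + (-2 - 3))) = -130*(⅙ - 5)/(-3 - 5) = -130*(-29)/((-8)*6) = -(-65)*(-29)/(4*6) = -130*29/48 = -1885/24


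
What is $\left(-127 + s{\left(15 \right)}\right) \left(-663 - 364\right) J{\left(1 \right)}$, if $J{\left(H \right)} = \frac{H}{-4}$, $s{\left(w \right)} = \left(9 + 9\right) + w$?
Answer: $- \frac{48269}{2} \approx -24135.0$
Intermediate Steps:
$s{\left(w \right)} = 18 + w$
$J{\left(H \right)} = - \frac{H}{4}$ ($J{\left(H \right)} = H \left(- \frac{1}{4}\right) = - \frac{H}{4}$)
$\left(-127 + s{\left(15 \right)}\right) \left(-663 - 364\right) J{\left(1 \right)} = \left(-127 + \left(18 + 15\right)\right) \left(-663 - 364\right) \left(\left(- \frac{1}{4}\right) 1\right) = \left(-127 + 33\right) \left(-1027\right) \left(- \frac{1}{4}\right) = \left(-94\right) \left(-1027\right) \left(- \frac{1}{4}\right) = 96538 \left(- \frac{1}{4}\right) = - \frac{48269}{2}$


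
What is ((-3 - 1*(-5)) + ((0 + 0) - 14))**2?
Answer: 144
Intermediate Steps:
((-3 - 1*(-5)) + ((0 + 0) - 14))**2 = ((-3 + 5) + (0 - 14))**2 = (2 - 14)**2 = (-12)**2 = 144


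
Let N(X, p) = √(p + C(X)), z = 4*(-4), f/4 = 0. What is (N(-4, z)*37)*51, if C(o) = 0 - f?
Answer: 7548*I ≈ 7548.0*I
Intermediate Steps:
f = 0 (f = 4*0 = 0)
z = -16
C(o) = 0 (C(o) = 0 - 1*0 = 0 + 0 = 0)
N(X, p) = √p (N(X, p) = √(p + 0) = √p)
(N(-4, z)*37)*51 = (√(-16)*37)*51 = ((4*I)*37)*51 = (148*I)*51 = 7548*I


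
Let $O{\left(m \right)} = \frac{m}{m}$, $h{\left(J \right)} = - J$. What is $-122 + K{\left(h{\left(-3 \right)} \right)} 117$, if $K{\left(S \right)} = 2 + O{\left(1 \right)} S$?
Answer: $463$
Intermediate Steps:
$O{\left(m \right)} = 1$
$K{\left(S \right)} = 2 + S$ ($K{\left(S \right)} = 2 + 1 S = 2 + S$)
$-122 + K{\left(h{\left(-3 \right)} \right)} 117 = -122 + \left(2 - -3\right) 117 = -122 + \left(2 + 3\right) 117 = -122 + 5 \cdot 117 = -122 + 585 = 463$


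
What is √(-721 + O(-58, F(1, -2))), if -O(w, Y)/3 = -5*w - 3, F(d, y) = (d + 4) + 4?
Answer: I*√1582 ≈ 39.774*I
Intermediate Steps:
F(d, y) = 8 + d (F(d, y) = (4 + d) + 4 = 8 + d)
O(w, Y) = 9 + 15*w (O(w, Y) = -3*(-5*w - 3) = -3*(-3 - 5*w) = 9 + 15*w)
√(-721 + O(-58, F(1, -2))) = √(-721 + (9 + 15*(-58))) = √(-721 + (9 - 870)) = √(-721 - 861) = √(-1582) = I*√1582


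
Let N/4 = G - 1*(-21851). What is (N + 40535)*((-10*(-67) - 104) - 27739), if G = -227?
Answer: -3451813363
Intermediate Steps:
N = 86496 (N = 4*(-227 - 1*(-21851)) = 4*(-227 + 21851) = 4*21624 = 86496)
(N + 40535)*((-10*(-67) - 104) - 27739) = (86496 + 40535)*((-10*(-67) - 104) - 27739) = 127031*((670 - 104) - 27739) = 127031*(566 - 27739) = 127031*(-27173) = -3451813363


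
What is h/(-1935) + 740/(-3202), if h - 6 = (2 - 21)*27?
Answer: 31919/1032645 ≈ 0.030910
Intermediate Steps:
h = -507 (h = 6 + (2 - 21)*27 = 6 - 19*27 = 6 - 513 = -507)
h/(-1935) + 740/(-3202) = -507/(-1935) + 740/(-3202) = -507*(-1/1935) + 740*(-1/3202) = 169/645 - 370/1601 = 31919/1032645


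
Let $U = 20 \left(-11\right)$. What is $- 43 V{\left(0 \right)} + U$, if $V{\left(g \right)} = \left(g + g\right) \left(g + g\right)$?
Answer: $-220$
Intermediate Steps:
$U = -220$
$V{\left(g \right)} = 4 g^{2}$ ($V{\left(g \right)} = 2 g 2 g = 4 g^{2}$)
$- 43 V{\left(0 \right)} + U = - 43 \cdot 4 \cdot 0^{2} - 220 = - 43 \cdot 4 \cdot 0 - 220 = \left(-43\right) 0 - 220 = 0 - 220 = -220$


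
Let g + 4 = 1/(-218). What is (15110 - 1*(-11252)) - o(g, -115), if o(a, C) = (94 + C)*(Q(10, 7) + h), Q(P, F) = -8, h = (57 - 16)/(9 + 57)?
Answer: 576555/22 ≈ 26207.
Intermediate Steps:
h = 41/66 ≈ 0.62121
g = -873/218 (g = -4 + 1/(-218) = -4 - 1/218 = -873/218 ≈ -4.0046)
o(a, C) = -22889/33 - 487*C/66 (o(a, C) = (94 + C)*(-8 + 41/66) = (94 + C)*(-487/66) = -22889/33 - 487*C/66)
(15110 - 1*(-11252)) - o(g, -115) = (15110 - 1*(-11252)) - (-22889/33 - 487/66*(-115)) = (15110 + 11252) - (-22889/33 + 56005/66) = 26362 - 1*3409/22 = 26362 - 3409/22 = 576555/22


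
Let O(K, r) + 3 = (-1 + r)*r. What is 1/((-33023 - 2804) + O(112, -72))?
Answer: -1/30574 ≈ -3.2708e-5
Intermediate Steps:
O(K, r) = -3 + r*(-1 + r) (O(K, r) = -3 + (-1 + r)*r = -3 + r*(-1 + r))
1/((-33023 - 2804) + O(112, -72)) = 1/((-33023 - 2804) + (-3 + (-72)² - 1*(-72))) = 1/(-35827 + (-3 + 5184 + 72)) = 1/(-35827 + 5253) = 1/(-30574) = -1/30574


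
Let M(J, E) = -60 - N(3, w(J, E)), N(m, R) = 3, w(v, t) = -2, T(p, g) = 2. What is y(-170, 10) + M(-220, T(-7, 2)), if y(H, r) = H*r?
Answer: -1763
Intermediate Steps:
M(J, E) = -63 (M(J, E) = -60 - 1*3 = -60 - 3 = -63)
y(-170, 10) + M(-220, T(-7, 2)) = -170*10 - 63 = -1700 - 63 = -1763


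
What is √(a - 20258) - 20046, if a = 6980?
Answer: -20046 + I*√13278 ≈ -20046.0 + 115.23*I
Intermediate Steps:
√(a - 20258) - 20046 = √(6980 - 20258) - 20046 = √(-13278) - 20046 = I*√13278 - 20046 = -20046 + I*√13278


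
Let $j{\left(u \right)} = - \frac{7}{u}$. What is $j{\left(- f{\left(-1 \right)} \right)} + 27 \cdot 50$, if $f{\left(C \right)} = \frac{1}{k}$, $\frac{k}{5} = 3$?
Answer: $1455$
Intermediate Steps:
$k = 15$ ($k = 5 \cdot 3 = 15$)
$f{\left(C \right)} = \frac{1}{15}$
$j{\left(- f{\left(-1 \right)} \right)} + 27 \cdot 50 = - \frac{7}{\left(-1\right) \frac{1}{15}} + 27 \cdot 50 = - \frac{7}{- \frac{1}{15}} + 1350 = \left(-7\right) \left(-15\right) + 1350 = 105 + 1350 = 1455$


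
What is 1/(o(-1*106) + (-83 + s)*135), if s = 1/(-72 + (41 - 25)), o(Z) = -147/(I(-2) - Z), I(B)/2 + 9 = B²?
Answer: -224/2510803 ≈ -8.9215e-5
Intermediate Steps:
I(B) = -18 + 2*B²
o(Z) = -147/(-10 - Z) (o(Z) = -147/((-18 + 2*(-2)²) - Z) = -147/((-18 + 2*4) - Z) = -147/((-18 + 8) - Z) = -147/(-10 - Z))
s = -1/56 (s = 1/(-72 + 16) = 1/(-56) = -1/56 ≈ -0.017857)
1/(o(-1*106) + (-83 + s)*135) = 1/(147/(10 - 1*106) + (-83 - 1/56)*135) = 1/(147/(10 - 106) - 4649/56*135) = 1/(147/(-96) - 627615/56) = 1/(147*(-1/96) - 627615/56) = 1/(-49/32 - 627615/56) = 1/(-2510803/224) = -224/2510803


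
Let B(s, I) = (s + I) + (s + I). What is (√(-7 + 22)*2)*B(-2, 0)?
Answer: -8*√15 ≈ -30.984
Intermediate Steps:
B(s, I) = 2*I + 2*s (B(s, I) = (I + s) + (I + s) = 2*I + 2*s)
(√(-7 + 22)*2)*B(-2, 0) = (√(-7 + 22)*2)*(2*0 + 2*(-2)) = (√15*2)*(0 - 4) = (2*√15)*(-4) = -8*√15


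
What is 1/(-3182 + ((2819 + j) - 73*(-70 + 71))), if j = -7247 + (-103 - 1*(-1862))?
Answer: -1/5924 ≈ -0.00016880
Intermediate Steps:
j = -5488 (j = -7247 + (-103 + 1862) = -7247 + 1759 = -5488)
1/(-3182 + ((2819 + j) - 73*(-70 + 71))) = 1/(-3182 + ((2819 - 5488) - 73*(-70 + 71))) = 1/(-3182 + (-2669 - 73*1)) = 1/(-3182 + (-2669 - 73)) = 1/(-3182 - 2742) = 1/(-5924) = -1/5924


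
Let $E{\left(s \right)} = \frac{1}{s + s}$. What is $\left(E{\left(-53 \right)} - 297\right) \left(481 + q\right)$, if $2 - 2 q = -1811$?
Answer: $- \frac{87365325}{212} \approx -4.121 \cdot 10^{5}$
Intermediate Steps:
$q = \frac{1813}{2}$ ($q = 1 - - \frac{1811}{2} = 1 + \frac{1811}{2} = \frac{1813}{2} \approx 906.5$)
$E{\left(s \right)} = \frac{1}{2 s}$
$\left(E{\left(-53 \right)} - 297\right) \left(481 + q\right) = \left(\frac{1}{2 \left(-53\right)} - 297\right) \left(481 + \frac{1813}{2}\right) = \left(\frac{1}{2} \left(- \frac{1}{53}\right) - 297\right) \frac{2775}{2} = \left(- \frac{1}{106} - 297\right) \frac{2775}{2} = \left(- \frac{31483}{106}\right) \frac{2775}{2} = - \frac{87365325}{212}$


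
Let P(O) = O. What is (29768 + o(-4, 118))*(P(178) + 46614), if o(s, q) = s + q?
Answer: 1398238544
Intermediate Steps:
o(s, q) = q + s
(29768 + o(-4, 118))*(P(178) + 46614) = (29768 + (118 - 4))*(178 + 46614) = (29768 + 114)*46792 = 29882*46792 = 1398238544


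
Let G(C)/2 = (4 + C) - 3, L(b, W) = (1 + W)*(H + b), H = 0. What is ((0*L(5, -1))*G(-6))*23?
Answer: 0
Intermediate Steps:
L(b, W) = b*(1 + W) (L(b, W) = (1 + W)*(0 + b) = (1 + W)*b = b*(1 + W))
G(C) = 2 + 2*C (G(C) = 2*((4 + C) - 3) = 2*(1 + C) = 2 + 2*C)
((0*L(5, -1))*G(-6))*23 = ((0*(5*(1 - 1)))*(2 + 2*(-6)))*23 = ((0*(5*0))*(2 - 12))*23 = ((0*0)*(-10))*23 = (0*(-10))*23 = 0*23 = 0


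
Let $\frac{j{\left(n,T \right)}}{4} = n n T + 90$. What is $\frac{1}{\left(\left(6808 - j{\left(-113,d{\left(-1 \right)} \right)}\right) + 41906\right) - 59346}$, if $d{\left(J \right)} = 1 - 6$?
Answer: $\frac{1}{244388} \approx 4.0919 \cdot 10^{-6}$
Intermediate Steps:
$d{\left(J \right)} = -5$ ($d{\left(J \right)} = 1 - 6 = -5$)
$j{\left(n,T \right)} = 360 + 4 T n^{2}$ ($j{\left(n,T \right)} = 4 \left(n n T + 90\right) = 4 \left(n^{2} T + 90\right) = 4 \left(T n^{2} + 90\right) = 4 \left(90 + T n^{2}\right) = 360 + 4 T n^{2}$)
$\frac{1}{\left(\left(6808 - j{\left(-113,d{\left(-1 \right)} \right)}\right) + 41906\right) - 59346} = \frac{1}{\left(\left(6808 - \left(360 + 4 \left(-5\right) \left(-113\right)^{2}\right)\right) + 41906\right) - 59346} = \frac{1}{\left(\left(6808 - \left(360 + 4 \left(-5\right) 12769\right)\right) + 41906\right) - 59346} = \frac{1}{\left(\left(6808 - \left(360 - 255380\right)\right) + 41906\right) - 59346} = \frac{1}{\left(\left(6808 - -255020\right) + 41906\right) - 59346} = \frac{1}{\left(\left(6808 + 255020\right) + 41906\right) - 59346} = \frac{1}{\left(261828 + 41906\right) - 59346} = \frac{1}{303734 - 59346} = \frac{1}{244388}$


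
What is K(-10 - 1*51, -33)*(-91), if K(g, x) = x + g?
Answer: 8554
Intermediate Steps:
K(g, x) = g + x
K(-10 - 1*51, -33)*(-91) = ((-10 - 1*51) - 33)*(-91) = ((-10 - 51) - 33)*(-91) = (-61 - 33)*(-91) = -94*(-91) = 8554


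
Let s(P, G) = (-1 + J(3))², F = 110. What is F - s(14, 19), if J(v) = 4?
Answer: 101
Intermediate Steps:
s(P, G) = 9 (s(P, G) = (-1 + 4)² = 3² = 9)
F - s(14, 19) = 110 - 1*9 = 110 - 9 = 101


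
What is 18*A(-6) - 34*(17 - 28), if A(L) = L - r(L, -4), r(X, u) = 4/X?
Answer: 278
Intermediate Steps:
A(L) = L - 4/L
18*A(-6) - 34*(17 - 28) = 18*(-6 - 4/(-6)) - 34*(17 - 28) = 18*(-6 - 4*(-⅙)) - 34*(-11) = 18*(-6 + ⅔) + 374 = 18*(-16/3) + 374 = -96 + 374 = 278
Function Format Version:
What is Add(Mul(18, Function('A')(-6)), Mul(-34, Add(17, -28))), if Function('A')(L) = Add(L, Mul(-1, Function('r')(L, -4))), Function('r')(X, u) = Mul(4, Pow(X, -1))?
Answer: 278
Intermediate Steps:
Function('A')(L) = Add(L, Mul(-4, Pow(L, -1))) (Function('A')(L) = Add(L, Mul(-1, Mul(4, Pow(L, -1)))) = Add(L, Mul(-4, Pow(L, -1))))
Add(Mul(18, Function('A')(-6)), Mul(-34, Add(17, -28))) = Add(Mul(18, Add(-6, Mul(-4, Pow(-6, -1)))), Mul(-34, Add(17, -28))) = Add(Mul(18, Add(-6, Mul(-4, Rational(-1, 6)))), Mul(-34, -11)) = Add(Mul(18, Add(-6, Rational(2, 3))), 374) = Add(Mul(18, Rational(-16, 3)), 374) = Add(-96, 374) = 278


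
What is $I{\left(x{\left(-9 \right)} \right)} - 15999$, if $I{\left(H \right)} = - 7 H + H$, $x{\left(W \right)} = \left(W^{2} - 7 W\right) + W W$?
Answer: $-17349$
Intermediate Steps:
$x{\left(W \right)} = - 7 W + 2 W^{2}$ ($x{\left(W \right)} = \left(W^{2} - 7 W\right) + W^{2} = - 7 W + 2 W^{2}$)
$I{\left(H \right)} = - 6 H$
$I{\left(x{\left(-9 \right)} \right)} - 15999 = - 6 \left(- 9 \left(-7 + 2 \left(-9\right)\right)\right) - 15999 = - 6 \left(- 9 \left(-7 - 18\right)\right) - 15999 = - 6 \left(\left(-9\right) \left(-25\right)\right) - 15999 = \left(-6\right) 225 - 15999 = -1350 - 15999 = -17349$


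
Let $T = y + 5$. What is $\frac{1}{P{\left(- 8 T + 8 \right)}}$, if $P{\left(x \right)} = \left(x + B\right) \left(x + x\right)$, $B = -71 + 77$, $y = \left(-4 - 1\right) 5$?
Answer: $\frac{1}{58464} \approx 1.7105 \cdot 10^{-5}$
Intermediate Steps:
$y = -25$ ($y = \left(-5\right) 5 = -25$)
$T = -20$ ($T = -25 + 5 = -20$)
$B = 6$
$P{\left(x \right)} = 2 x \left(6 + x\right)$ ($P{\left(x \right)} = \left(x + 6\right) \left(x + x\right) = \left(6 + x\right) 2 x = 2 x \left(6 + x\right)$)
$\frac{1}{P{\left(- 8 T + 8 \right)}} = \frac{1}{2 \left(\left(-8\right) \left(-20\right) + 8\right) \left(6 + \left(\left(-8\right) \left(-20\right) + 8\right)\right)} = \frac{1}{2 \left(160 + 8\right) \left(6 + \left(160 + 8\right)\right)} = \frac{1}{2 \cdot 168 \left(6 + 168\right)} = \frac{1}{2 \cdot 168 \cdot 174} = \frac{1}{58464}$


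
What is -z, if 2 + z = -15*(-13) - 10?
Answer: -183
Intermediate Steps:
z = 183 (z = -2 + (-15*(-13) - 10) = -2 + (195 - 10) = -2 + 185 = 183)
-z = -1*183 = -183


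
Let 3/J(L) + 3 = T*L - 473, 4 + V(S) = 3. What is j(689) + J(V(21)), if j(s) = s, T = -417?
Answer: 40648/59 ≈ 688.95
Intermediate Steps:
V(S) = -1 (V(S) = -4 + 3 = -1)
J(L) = 3/(-476 - 417*L) (J(L) = 3/(-3 + (-417*L - 473)) = 3/(-3 + (-473 - 417*L)) = 3/(-476 - 417*L))
j(689) + J(V(21)) = 689 + 3/(-476 - 417*(-1)) = 689 + 3/(-476 + 417) = 689 + 3/(-59) = 689 + 3*(-1/59) = 689 - 3/59 = 40648/59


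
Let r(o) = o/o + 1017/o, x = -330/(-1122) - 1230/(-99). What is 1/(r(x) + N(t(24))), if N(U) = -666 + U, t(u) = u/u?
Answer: -7135/4167103 ≈ -0.0017122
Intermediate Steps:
t(u) = 1
x = 7135/561 (x = -330*(-1/1122) - 1230*(-1/99) = 5/17 + 410/33 = 7135/561 ≈ 12.718)
r(o) = 1 + 1017/o
1/(r(x) + N(t(24))) = 1/((1017 + 7135/561)/(7135/561) + (-666 + 1)) = 1/((561/7135)*(577672/561) - 665) = 1/(577672/7135 - 665) = 1/(-4167103/7135) = -7135/4167103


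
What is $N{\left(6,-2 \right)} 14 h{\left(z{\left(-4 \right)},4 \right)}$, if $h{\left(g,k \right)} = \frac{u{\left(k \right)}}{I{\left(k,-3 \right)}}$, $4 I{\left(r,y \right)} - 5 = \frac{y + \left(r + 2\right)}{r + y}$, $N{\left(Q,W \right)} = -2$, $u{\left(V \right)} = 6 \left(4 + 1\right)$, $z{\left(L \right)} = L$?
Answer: $-420$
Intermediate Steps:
$u{\left(V \right)} = 30$ ($u{\left(V \right)} = 6 \cdot 5 = 30$)
$I{\left(r,y \right)} = \frac{5}{4} + \frac{2 + r + y}{4 \left(r + y\right)}$ ($I{\left(r,y \right)} = \frac{5}{4} + \frac{\left(y + \left(r + 2\right)\right) \frac{1}{r + y}}{4} = \frac{5}{4} + \frac{\left(y + \left(2 + r\right)\right) \frac{1}{r + y}}{4} = \frac{5}{4} + \frac{\left(2 + r + y\right) \frac{1}{r + y}}{4} = \frac{5}{4} + \frac{\frac{1}{r + y} \left(2 + r + y\right)}{4} = \frac{5}{4} + \frac{2 + r + y}{4 \left(r + y\right)}$)
$h{\left(g,k \right)} = \frac{60 \left(-3 + k\right)}{-8 + 3 k}$ ($h{\left(g,k \right)} = \frac{30}{\frac{1}{2} \frac{1}{k - 3} \left(1 + 3 k + 3 \left(-3\right)\right)} = \frac{30}{\frac{1}{2} \frac{1}{-3 + k} \left(1 + 3 k - 9\right)} = \frac{30}{\frac{1}{2} \frac{1}{-3 + k} \left(-8 + 3 k\right)} = 30 \frac{2 \left(-3 + k\right)}{-8 + 3 k} = \frac{60 \left(-3 + k\right)}{-8 + 3 k}$)
$N{\left(6,-2 \right)} 14 h{\left(z{\left(-4 \right)},4 \right)} = \left(-2\right) 14 \frac{60 \left(-3 + 4\right)}{-8 + 3 \cdot 4} = - 28 \cdot 60 \frac{1}{-8 + 12} \cdot 1 = - 28 \cdot 60 \cdot \frac{1}{4} \cdot 1 = \left(-28\right) 15 = -420$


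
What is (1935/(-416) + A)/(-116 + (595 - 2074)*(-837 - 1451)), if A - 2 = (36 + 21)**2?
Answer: 1350481/1407675776 ≈ 0.00095937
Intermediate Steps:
A = 3251 (A = 2 + (36 + 21)**2 = 2 + 57**2 = 2 + 3249 = 3251)
(1935/(-416) + A)/(-116 + (595 - 2074)*(-837 - 1451)) = (1935/(-416) + 3251)/(-116 + (595 - 2074)*(-837 - 1451)) = (1935*(-1/416) + 3251)/(-116 - 1479*(-2288)) = (-1935/416 + 3251)/(-116 + 3383952) = (1350481/416)/3383836 = (1350481/416)*(1/3383836) = 1350481/1407675776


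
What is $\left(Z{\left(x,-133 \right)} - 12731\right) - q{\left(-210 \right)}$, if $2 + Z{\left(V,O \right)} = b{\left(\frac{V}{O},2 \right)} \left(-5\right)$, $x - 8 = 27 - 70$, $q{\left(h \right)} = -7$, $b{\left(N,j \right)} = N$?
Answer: $- \frac{241819}{19} \approx -12727.0$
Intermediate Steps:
$x = -35$ ($x = 8 + \left(27 - 70\right) = 8 - 43 = -35$)
$Z{\left(V,O \right)} = -2 - \frac{5 V}{O}$ ($Z{\left(V,O \right)} = -2 + \frac{V}{O} \left(-5\right) = -2 - \frac{5 V}{O}$)
$\left(Z{\left(x,-133 \right)} - 12731\right) - q{\left(-210 \right)} = \left(\left(-2 - - \frac{175}{-133}\right) - 12731\right) - -7 = \left(\left(-2 - \left(-175\right) \left(- \frac{1}{133}\right)\right) - 12731\right) + 7 = \left(\left(-2 - \frac{25}{19}\right) - 12731\right) + 7 = \left(- \frac{63}{19} - 12731\right) + 7 = - \frac{241952}{19} + 7 = - \frac{241819}{19}$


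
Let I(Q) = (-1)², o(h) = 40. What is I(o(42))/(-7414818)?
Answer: -1/7414818 ≈ -1.3487e-7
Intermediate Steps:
I(Q) = 1
I(o(42))/(-7414818) = 1/(-7414818) = 1*(-1/7414818) = -1/7414818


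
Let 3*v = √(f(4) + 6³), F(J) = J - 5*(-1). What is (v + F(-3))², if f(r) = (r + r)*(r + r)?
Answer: 316/9 + 8*√70/3 ≈ 57.422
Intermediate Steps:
f(r) = 4*r² (f(r) = (2*r)*(2*r) = 4*r²)
F(J) = 5 + J (F(J) = J + 5 = 5 + J)
v = 2*√70/3 (v = √(4*4² + 6³)/3 = √(4*16 + 216)/3 = √(64 + 216)/3 = √280/3 = (2*√70)/3 = 2*√70/3 ≈ 5.5777)
(v + F(-3))² = (2*√70/3 + (5 - 3))² = (2*√70/3 + 2)² = (2 + 2*√70/3)²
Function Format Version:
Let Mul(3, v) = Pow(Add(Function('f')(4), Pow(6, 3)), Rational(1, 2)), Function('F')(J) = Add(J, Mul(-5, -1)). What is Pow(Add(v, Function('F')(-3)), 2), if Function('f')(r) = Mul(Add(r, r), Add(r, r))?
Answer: Add(Rational(316, 9), Mul(Rational(8, 3), Pow(70, Rational(1, 2)))) ≈ 57.422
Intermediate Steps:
Function('f')(r) = Mul(4, Pow(r, 2)) (Function('f')(r) = Mul(Mul(2, r), Mul(2, r)) = Mul(4, Pow(r, 2)))
Function('F')(J) = Add(5, J) (Function('F')(J) = Add(J, 5) = Add(5, J))
v = Mul(Rational(2, 3), Pow(70, Rational(1, 2))) (v = Mul(Rational(1, 3), Pow(Add(Mul(4, Pow(4, 2)), Pow(6, 3)), Rational(1, 2))) = Mul(Rational(1, 3), Pow(Add(Mul(4, 16), 216), Rational(1, 2))) = Mul(Rational(1, 3), Pow(Add(64, 216), Rational(1, 2))) = Mul(Rational(1, 3), Pow(280, Rational(1, 2))) = Mul(Rational(1, 3), Mul(2, Pow(70, Rational(1, 2)))) = Mul(Rational(2, 3), Pow(70, Rational(1, 2))) ≈ 5.5777)
Pow(Add(v, Function('F')(-3)), 2) = Pow(Add(Mul(Rational(2, 3), Pow(70, Rational(1, 2))), Add(5, -3)), 2) = Pow(Add(Mul(Rational(2, 3), Pow(70, Rational(1, 2))), 2), 2) = Pow(Add(2, Mul(Rational(2, 3), Pow(70, Rational(1, 2)))), 2)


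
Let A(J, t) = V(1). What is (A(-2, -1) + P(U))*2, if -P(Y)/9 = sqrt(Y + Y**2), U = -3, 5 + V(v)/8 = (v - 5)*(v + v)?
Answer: -208 - 18*sqrt(6) ≈ -252.09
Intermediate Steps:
V(v) = -40 + 16*v*(-5 + v) (V(v) = -40 + 8*((v - 5)*(v + v)) = -40 + 8*((-5 + v)*(2*v)) = -40 + 8*(2*v*(-5 + v)) = -40 + 16*v*(-5 + v))
A(J, t) = -104 (A(J, t) = -40 - 80*1 + 16*1**2 = -40 - 80 + 16*1 = -40 - 80 + 16 = -104)
P(Y) = -9*sqrt(Y + Y**2)
(A(-2, -1) + P(U))*2 = (-104 - 9*sqrt(6))*2 = -208 - 18*sqrt(6)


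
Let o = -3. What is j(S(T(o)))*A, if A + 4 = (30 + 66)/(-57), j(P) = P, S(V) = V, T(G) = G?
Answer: 324/19 ≈ 17.053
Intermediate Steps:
A = -108/19 (A = -4 + (30 + 66)/(-57) = -4 + 96*(-1/57) = -4 - 32/19 = -108/19 ≈ -5.6842)
j(S(T(o)))*A = -3*(-108/19) = 324/19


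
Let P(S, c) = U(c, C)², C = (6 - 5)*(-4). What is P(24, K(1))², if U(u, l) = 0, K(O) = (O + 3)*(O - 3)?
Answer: 0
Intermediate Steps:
C = -4 (C = 1*(-4) = -4)
K(O) = (-3 + O)*(3 + O) (K(O) = (3 + O)*(-3 + O) = (-3 + O)*(3 + O))
P(S, c) = 0 (P(S, c) = 0² = 0)
P(24, K(1))² = 0² = 0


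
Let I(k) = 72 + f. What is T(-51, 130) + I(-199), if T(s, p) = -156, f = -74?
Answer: -158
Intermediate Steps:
I(k) = -2 (I(k) = 72 - 74 = -2)
T(-51, 130) + I(-199) = -156 - 2 = -158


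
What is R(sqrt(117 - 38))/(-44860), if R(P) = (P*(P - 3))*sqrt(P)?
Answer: 79**(3/4)*(3 - sqrt(79))/44860 ≈ -0.0034781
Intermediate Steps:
R(P) = P**(3/2)*(-3 + P) (R(P) = (P*(-3 + P))*sqrt(P) = P**(3/2)*(-3 + P))
R(sqrt(117 - 38))/(-44860) = ((sqrt(117 - 38))**(3/2)*(-3 + sqrt(117 - 38)))/(-44860) = ((sqrt(79))**(3/2)*(-3 + sqrt(79)))*(-1/44860) = (79**(3/4)*(-3 + sqrt(79)))*(-1/44860) = -79**(3/4)*(-3 + sqrt(79))/44860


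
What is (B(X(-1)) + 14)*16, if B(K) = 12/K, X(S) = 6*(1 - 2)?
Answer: 192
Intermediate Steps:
X(S) = -6 (X(S) = 6*(-1) = -6)
(B(X(-1)) + 14)*16 = (12/(-6) + 14)*16 = (12*(-1/6) + 14)*16 = (-2 + 14)*16 = 12*16 = 192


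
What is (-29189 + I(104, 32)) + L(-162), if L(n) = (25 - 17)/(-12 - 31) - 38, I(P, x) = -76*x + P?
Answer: -1356873/43 ≈ -31555.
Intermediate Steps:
I(P, x) = P - 76*x
L(n) = -1642/43 (L(n) = 8/(-43) - 38 = 8*(-1/43) - 38 = -8/43 - 38 = -1642/43)
(-29189 + I(104, 32)) + L(-162) = (-29189 + (104 - 76*32)) - 1642/43 = (-29189 + (104 - 2432)) - 1642/43 = (-29189 - 2328) - 1642/43 = -31517 - 1642/43 = -1356873/43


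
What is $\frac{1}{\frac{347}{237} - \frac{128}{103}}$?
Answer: $\frac{24411}{5405} \approx 4.5164$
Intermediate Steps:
$\frac{1}{\frac{347}{237} - \frac{128}{103}} = \frac{1}{\frac{5405}{24411}} = \frac{24411}{5405}$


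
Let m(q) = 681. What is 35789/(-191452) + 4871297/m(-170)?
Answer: 932595180935/130378812 ≈ 7153.0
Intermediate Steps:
35789/(-191452) + 4871297/m(-170) = 35789/(-191452) + 4871297/681 = 35789*(-1/191452) + 4871297*(1/681) = -35789/191452 + 4871297/681 = 932595180935/130378812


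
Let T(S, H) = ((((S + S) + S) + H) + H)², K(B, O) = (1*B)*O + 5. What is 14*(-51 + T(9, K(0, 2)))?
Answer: 18452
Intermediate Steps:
K(B, O) = 5 + B*O (K(B, O) = B*O + 5 = 5 + B*O)
T(S, H) = (2*H + 3*S)² (T(S, H) = (((2*S + S) + H) + H)² = ((3*S + H) + H)² = ((H + 3*S) + H)² = (2*H + 3*S)²)
14*(-51 + T(9, K(0, 2))) = 14*(-51 + (2*(5 + 0*2) + 3*9)²) = 14*(-51 + (2*(5 + 0) + 27)²) = 14*(-51 + (2*5 + 27)²) = 14*(-51 + (10 + 27)²) = 14*(-51 + 37²) = 14*(-51 + 1369) = 14*1318 = 18452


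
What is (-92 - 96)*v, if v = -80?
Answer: 15040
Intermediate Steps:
(-92 - 96)*v = (-92 - 96)*(-80) = -188*(-80) = 15040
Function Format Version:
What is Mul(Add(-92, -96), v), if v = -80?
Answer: 15040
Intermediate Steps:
Mul(Add(-92, -96), v) = Mul(Add(-92, -96), -80) = Mul(-188, -80) = 15040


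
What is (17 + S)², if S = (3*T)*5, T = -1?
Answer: 4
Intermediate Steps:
S = -15 (S = (3*(-1))*5 = -3*5 = -15)
(17 + S)² = (17 - 15)² = 2² = 4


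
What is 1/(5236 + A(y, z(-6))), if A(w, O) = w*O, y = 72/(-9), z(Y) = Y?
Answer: 1/5284 ≈ 0.00018925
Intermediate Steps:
y = -8 (y = 72*(-⅑) = -8)
A(w, O) = O*w
1/(5236 + A(y, z(-6))) = 1/(5236 - 6*(-8)) = 1/(5236 + 48) = 1/5284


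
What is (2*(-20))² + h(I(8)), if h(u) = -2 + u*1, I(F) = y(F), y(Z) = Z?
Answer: 1606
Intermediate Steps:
I(F) = F
h(u) = -2 + u
(2*(-20))² + h(I(8)) = (2*(-20))² + (-2 + 8) = (-40)² + 6 = 1600 + 6 = 1606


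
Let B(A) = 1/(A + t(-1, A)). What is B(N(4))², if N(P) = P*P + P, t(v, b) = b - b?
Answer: 1/400 ≈ 0.0025000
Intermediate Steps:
t(v, b) = 0
N(P) = P + P² (N(P) = P² + P = P + P²)
B(A) = 1/A (B(A) = 1/(A + 0) = 1/A)
B(N(4))² = (1/(4*(1 + 4)))² = (1/(4*5))² = (1/20)² = 1/400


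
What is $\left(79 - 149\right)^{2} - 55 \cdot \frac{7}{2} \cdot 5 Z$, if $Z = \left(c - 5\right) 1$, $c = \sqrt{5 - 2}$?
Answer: $\frac{19425}{2} - \frac{1925 \sqrt{3}}{2} \approx 8045.4$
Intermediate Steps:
$c = \sqrt{3} \approx 1.732$
$Z = -5 + \sqrt{3}$ ($Z = \left(\sqrt{3} - 5\right) 1 = \left(-5 + \sqrt{3}\right) 1 = -5 + \sqrt{3} \approx -3.2679$)
$\left(79 - 149\right)^{2} - 55 \cdot \frac{7}{2} \cdot 5 Z = \left(79 - 149\right)^{2} - 55 \cdot \frac{7}{2} \cdot 5 \left(-5 + \sqrt{3}\right) = \left(-70\right)^{2} - 55 \cdot 7 \cdot \frac{1}{2} \cdot 5 \left(-5 + \sqrt{3}\right) = 4900 - 55 \cdot \frac{7}{2} \cdot 5 \left(-5 + \sqrt{3}\right) = 4900 - 55 \cdot \frac{35}{2} \left(-5 + \sqrt{3}\right) = 4900 - \frac{1925 \left(-5 + \sqrt{3}\right)}{2} = 4900 - \left(- \frac{9625}{2} + \frac{1925 \sqrt{3}}{2}\right) = 4900 + \left(\frac{9625}{2} - \frac{1925 \sqrt{3}}{2}\right) = \frac{19425}{2} - \frac{1925 \sqrt{3}}{2}$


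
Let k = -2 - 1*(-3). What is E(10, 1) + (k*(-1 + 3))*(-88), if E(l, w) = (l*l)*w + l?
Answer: -66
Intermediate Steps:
E(l, w) = l + w*l² (E(l, w) = l²*w + l = w*l² + l = l + w*l²)
k = 1 (k = -2 + 3 = 1)
E(10, 1) + (k*(-1 + 3))*(-88) = 10*(1 + 10*1) + (1*(-1 + 3))*(-88) = 10*(1 + 10) + (1*2)*(-88) = 10*11 + 2*(-88) = 110 - 176 = -66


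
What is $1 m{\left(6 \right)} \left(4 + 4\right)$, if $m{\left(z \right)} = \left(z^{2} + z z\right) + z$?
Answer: $624$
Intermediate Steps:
$m{\left(z \right)} = z + 2 z^{2}$ ($m{\left(z \right)} = \left(z^{2} + z^{2}\right) + z = 2 z^{2} + z = z + 2 z^{2}$)
$1 m{\left(6 \right)} \left(4 + 4\right) = 1 \cdot 6 \left(1 + 2 \cdot 6\right) \left(4 + 4\right) = 1 \cdot 6 \left(1 + 12\right) 8 = 1 \cdot 6 \cdot 13 \cdot 8 = 1 \cdot 78 \cdot 8 = 78 \cdot 8 = 624$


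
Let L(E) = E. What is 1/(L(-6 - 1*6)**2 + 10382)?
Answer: 1/10526 ≈ 9.5003e-5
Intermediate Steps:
1/(L(-6 - 1*6)**2 + 10382) = 1/((-6 - 1*6)**2 + 10382) = 1/((-6 - 6)**2 + 10382) = 1/((-12)**2 + 10382) = 1/(144 + 10382) = 1/10526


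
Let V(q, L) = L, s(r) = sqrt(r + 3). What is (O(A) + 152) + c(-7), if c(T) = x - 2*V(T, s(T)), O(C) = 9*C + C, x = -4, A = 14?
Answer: 288 - 4*I ≈ 288.0 - 4.0*I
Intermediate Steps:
s(r) = sqrt(3 + r)
O(C) = 10*C
c(T) = -4 - 2*sqrt(3 + T)
(O(A) + 152) + c(-7) = (10*14 + 152) + (-4 - 2*sqrt(3 - 7)) = (140 + 152) + (-4 - 4*I) = 292 + (-4 - 4*I) = 288 - 4*I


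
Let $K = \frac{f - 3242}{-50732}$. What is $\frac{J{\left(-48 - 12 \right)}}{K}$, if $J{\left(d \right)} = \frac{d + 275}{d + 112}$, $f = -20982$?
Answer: $\frac{2726845}{314912} \approx 8.6591$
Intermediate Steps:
$J{\left(d \right)} = \frac{275 + d}{112 + d}$
$K = \frac{6056}{12683}$ ($K = \frac{-20982 - 3242}{-50732} = \left(-20982 - 3242\right) \left(- \frac{1}{50732}\right) = \left(-24224\right) \left(- \frac{1}{50732}\right) = \frac{6056}{12683} \approx 0.47749$)
$\frac{J{\left(-48 - 12 \right)}}{K} = \frac{\frac{1}{112 - 60} \left(275 - 60\right)}{\frac{6056}{12683}} = \frac{275 - 60}{112 - 60} \cdot \frac{12683}{6056} = \frac{1}{52} \cdot 215 \cdot \frac{12683}{6056} = \frac{215}{52} \cdot \frac{12683}{6056} = \frac{2726845}{314912}$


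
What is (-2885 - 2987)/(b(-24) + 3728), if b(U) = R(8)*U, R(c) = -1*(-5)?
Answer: -734/451 ≈ -1.6275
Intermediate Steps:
R(c) = 5
b(U) = 5*U
(-2885 - 2987)/(b(-24) + 3728) = (-2885 - 2987)/(5*(-24) + 3728) = -5872/(-120 + 3728) = -5872/3608 = -5872*1/3608 = -734/451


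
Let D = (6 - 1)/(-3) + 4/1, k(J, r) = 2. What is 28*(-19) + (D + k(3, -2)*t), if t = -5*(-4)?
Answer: -1469/3 ≈ -489.67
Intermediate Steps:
D = 7/3 (D = 5*(-⅓) + 4*1 = -5/3 + 4 = 7/3 ≈ 2.3333)
t = 20
28*(-19) + (D + k(3, -2)*t) = 28*(-19) + (7/3 + 2*20) = -532 + (7/3 + 40) = -532 + 127/3 = -1469/3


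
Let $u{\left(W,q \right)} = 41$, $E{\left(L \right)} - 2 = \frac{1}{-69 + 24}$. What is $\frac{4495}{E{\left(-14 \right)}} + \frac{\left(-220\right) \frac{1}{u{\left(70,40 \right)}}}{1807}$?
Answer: $\frac{14985928345}{6593743} \approx 2272.8$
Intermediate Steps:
$E{\left(L \right)} = \frac{89}{45}$ ($E{\left(L \right)} = 2 + \frac{1}{-69 + 24} = 2 + \frac{1}{-45} = 2 - \frac{1}{45} = \frac{89}{45}$)
$\frac{4495}{E{\left(-14 \right)}} + \frac{\left(-220\right) \frac{1}{u{\left(70,40 \right)}}}{1807} = \frac{4495}{\frac{89}{45}} + \frac{\left(-220\right) \frac{1}{41}}{1807} = 4495 \cdot \frac{45}{89} + \left(-220\right) \frac{1}{41} \cdot \frac{1}{1807} = \frac{202275}{89} - \frac{220}{74087} = \frac{14985928345}{6593743}$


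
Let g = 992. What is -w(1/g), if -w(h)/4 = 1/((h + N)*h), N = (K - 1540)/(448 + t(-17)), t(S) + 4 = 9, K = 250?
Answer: -594374656/426409 ≈ -1393.9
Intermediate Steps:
t(S) = 5 (t(S) = -4 + 9 = 5)
N = -430/151 (N = (250 - 1540)/(448 + 5) = -1290/453 = -1290*1/453 = -430/151 ≈ -2.8477)
w(h) = -4/(h*(-430/151 + h)) (w(h) = -4/((h - 430/151)*h) = -4/((-430/151 + h)*h) = -4/(h*(-430/151 + h)))
-w(1/g) = -(-604)/((1/992)*(-430 + 151/992)) = -(-604)/(1/992*(-430 + 151*(1/992))) = -(-604)*992/(-430 + 151/992) = -(-604)*992/(-426409/992) = -(-604)*992*(-992)/426409 = -1*594374656/426409 = -594374656/426409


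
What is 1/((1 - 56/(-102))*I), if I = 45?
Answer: 17/1185 ≈ 0.014346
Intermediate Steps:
1/((1 - 56/(-102))*I) = 1/((1 - 56/(-102))*45) = 1/((1 - 56*(-1/102))*45) = 1/((1 + 28/51)*45) = 1/((79/51)*45) = 1/(1185/17) = 17/1185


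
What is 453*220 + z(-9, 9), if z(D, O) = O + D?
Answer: 99660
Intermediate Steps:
z(D, O) = D + O
453*220 + z(-9, 9) = 453*220 + (-9 + 9) = 99660 + 0 = 99660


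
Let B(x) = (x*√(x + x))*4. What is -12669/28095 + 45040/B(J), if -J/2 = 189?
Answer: -4223/9365 + 2815*I*√21/11907 ≈ -0.45093 + 1.0834*I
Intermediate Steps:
J = -378 (J = -2*189 = -378)
B(x) = 4*√2*x^(3/2) (B(x) = (x*√(2*x))*4 = (x*(√2*√x))*4 = (√2*x^(3/2))*4 = 4*√2*x^(3/2))
-12669/28095 + 45040/B(J) = -12669/28095 + 45040/((4*√2*(-378)^(3/2))) = -12669*1/28095 + 45040/((4*√2*(-1134*I*√42))) = -4223/9365 + 45040/((-9072*I*√21)) = -4223/9365 + 45040*(I*√21/190512) = -4223/9365 + 2815*I*√21/11907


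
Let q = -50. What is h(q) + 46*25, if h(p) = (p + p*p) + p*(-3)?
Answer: 3750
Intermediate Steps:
h(p) = p² - 2*p (h(p) = (p + p²) - 3*p = p² - 2*p)
h(q) + 46*25 = -50*(-2 - 50) + 46*25 = -50*(-52) + 1150 = 2600 + 1150 = 3750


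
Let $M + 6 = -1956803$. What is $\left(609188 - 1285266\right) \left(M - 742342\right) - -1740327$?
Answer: $1824838350105$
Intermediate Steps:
$M = -1956809$ ($M = -6 - 1956803 = -1956809$)
$\left(609188 - 1285266\right) \left(M - 742342\right) - -1740327 = \left(609188 - 1285266\right) \left(-1956809 - 742342\right) - -1740327 = \left(-676078\right) \left(-2699151\right) + 1740327 = 1824836609778 + 1740327 = 1824838350105$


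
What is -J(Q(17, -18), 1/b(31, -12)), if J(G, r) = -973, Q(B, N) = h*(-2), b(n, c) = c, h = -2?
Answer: 973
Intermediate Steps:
Q(B, N) = 4 (Q(B, N) = -2*(-2) = 4)
-J(Q(17, -18), 1/b(31, -12)) = -1*(-973) = 973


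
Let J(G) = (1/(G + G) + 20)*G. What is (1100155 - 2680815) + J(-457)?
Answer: -3179599/2 ≈ -1.5898e+6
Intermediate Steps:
J(G) = G*(20 + 1/(2*G)) (J(G) = (1/(2*G) + 20)*G = (20 + 1/(2*G))*G = G*(20 + 1/(2*G)))
(1100155 - 2680815) + J(-457) = (1100155 - 2680815) + (1/2 + 20*(-457)) = -1580660 + (1/2 - 9140) = -1580660 - 18279/2 = -3179599/2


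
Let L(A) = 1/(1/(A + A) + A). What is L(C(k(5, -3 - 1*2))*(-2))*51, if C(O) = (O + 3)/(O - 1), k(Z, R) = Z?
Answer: -136/11 ≈ -12.364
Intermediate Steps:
C(O) = (3 + O)/(-1 + O)
L(A) = 1/(A + 1/(2*A)) (L(A) = 1/(1/(2*A) + A) = 1/(A + 1/(2*A)))
L(C(k(5, -3 - 1*2))*(-2))*51 = (2*(((3 + 5)/(-1 + 5))*(-2))/(1 + 2*(((3 + 5)/(-1 + 5))*(-2))**2))*51 = (2*((8/4)*(-2))/(1 + 2*((8/4)*(-2))**2))*51 = (2*(((1/4)*8)*(-2))/(1 + 2*(((1/4)*8)*(-2))**2))*51 = (2*(2*(-2))/(1 + 2*(2*(-2))**2))*51 = (2*(-4)/(1 + 2*(-4)**2))*51 = (2*(-4)/(1 + 2*16))*51 = (2*(-4)/(1 + 32))*51 = (2*(-4)/33)*51 = (2*(-4)*(1/33))*51 = -8/33*51 = -136/11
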